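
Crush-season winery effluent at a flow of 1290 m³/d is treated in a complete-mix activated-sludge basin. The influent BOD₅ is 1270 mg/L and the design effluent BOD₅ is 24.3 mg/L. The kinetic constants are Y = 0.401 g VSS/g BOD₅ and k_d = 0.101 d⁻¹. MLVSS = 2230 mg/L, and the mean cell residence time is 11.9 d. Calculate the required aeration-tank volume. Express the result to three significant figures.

Rearranging the biomass balance for a CMAS with decay, V = Y·Q·ΔS·θ_c / [X·(1+k_d θ_c)] = 0.401 × 1290 × (1270 − 24.3) × 11.9 / [2230 × (1 + 0.101 × 11.9)] = 7.67×10^6 / 4910 = 1562 m³.

V ≈ 1560 m³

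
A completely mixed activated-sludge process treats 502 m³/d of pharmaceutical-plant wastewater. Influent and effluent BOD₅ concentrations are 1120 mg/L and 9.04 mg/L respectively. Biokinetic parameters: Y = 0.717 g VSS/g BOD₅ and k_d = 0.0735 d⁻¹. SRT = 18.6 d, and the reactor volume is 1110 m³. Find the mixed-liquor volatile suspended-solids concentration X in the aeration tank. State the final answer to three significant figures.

X ≈ 2830 mg/L

X = Y·Q·ΔS·θ_c / [V·(1 + k_d θ_c)] = 0.717 × 502 × (1120 − 9.04) × 18.6 / [1110 × (1 + 0.0735 × 18.6)] = 2831 mg/L.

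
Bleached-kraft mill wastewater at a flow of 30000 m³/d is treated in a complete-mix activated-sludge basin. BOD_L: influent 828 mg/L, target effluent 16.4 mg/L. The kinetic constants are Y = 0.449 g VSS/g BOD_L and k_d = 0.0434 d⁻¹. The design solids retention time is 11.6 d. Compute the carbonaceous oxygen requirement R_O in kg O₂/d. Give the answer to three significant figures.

R_O ≈ 14000 kg O₂/d

The observed yield is Y_obs = Y/(1 + k_d·θ_c) = 0.449 / (1 + 0.0434 × 11.6) = 0.449 / 1.503 = 0.2986 g VSS per g BOD_L removed.
Q·(S₀ − S) = 30000 × (828 − 16.4) × 10⁻³ = 24348 kg/d removed.
Biomass synthesised: P_X = Y_obs × 24348 = 7271 kg VSS/d.
R_O = Q·ΔS − 1.42 P_X = 24348 − 10326 = 14022 kg O₂/d.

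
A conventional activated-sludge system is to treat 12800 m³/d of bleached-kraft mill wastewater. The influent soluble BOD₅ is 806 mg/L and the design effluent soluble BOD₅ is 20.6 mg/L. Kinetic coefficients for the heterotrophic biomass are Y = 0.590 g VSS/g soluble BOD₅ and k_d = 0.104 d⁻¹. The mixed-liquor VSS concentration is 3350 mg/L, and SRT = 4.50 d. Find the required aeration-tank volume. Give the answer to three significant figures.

V ≈ 5430 m³

From the SRT design equation V = Y Q (S₀−S) θ_c / [X (1 + k_d θ_c)] = 0.590 × 12800 × (806 − 20.6) × 4.50 / [3350 × (1 + 0.104 × 4.50)] = 2.67×10^7 / 4918 = 5427 m³.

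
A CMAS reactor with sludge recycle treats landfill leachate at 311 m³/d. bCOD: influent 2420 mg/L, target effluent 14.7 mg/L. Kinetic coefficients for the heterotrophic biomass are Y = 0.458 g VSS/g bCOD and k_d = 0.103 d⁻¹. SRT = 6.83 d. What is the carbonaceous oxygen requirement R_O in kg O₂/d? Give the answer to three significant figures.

The observed yield is Y_obs = Y/(1 + k_d·θ_c) = 0.458 / (1 + 0.103 × 6.83) = 0.458 / 1.703 = 0.2689 g VSS per g bCOD removed.
Substrate removed = Q·(S₀ − S) = 311 m³/d × (2420 − 14.7) g/m³ = 7.48×10^5 g/d = 748.0 kg/d.
P_X = Y_obs·Q·(S₀ − S) = 0.2689 × 748.0 = 201.1 kg VSS/d.
R_O = Q·(S₀ − S) − 1.42·P_X = 748.0 − 1.42 × 201.1 = 462.5 kg O₂/d.

R_O ≈ 462 kg O₂/d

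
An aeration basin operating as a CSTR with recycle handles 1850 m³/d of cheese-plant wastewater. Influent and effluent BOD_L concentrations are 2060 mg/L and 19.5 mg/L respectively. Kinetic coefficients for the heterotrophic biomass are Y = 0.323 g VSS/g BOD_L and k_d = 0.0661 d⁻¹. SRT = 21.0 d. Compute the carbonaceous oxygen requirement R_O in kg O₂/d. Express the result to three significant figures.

R_O ≈ 3050 kg O₂/d

Y_obs = Y / (1 + k_d θ_c) = 0.323 / (1 + 0.0661 × 21.0) = 0.323 / 2.388 = 0.1353.
Substrate removed = Q·(S₀ − S) = 1850 m³/d × (2060 − 19.5) g/m³ = 3.77×10^6 g/d = 3775 kg/d.
P_X = Y_obs·Q·(S₀ − S) = 0.1353 × 3775 = 510.6 kg VSS/d.
Carbonaceous O₂ demand = substrate oxidised − cell-mass equivalent = 3775 − 1.42 × 510.6 = 3050 kg O₂/d.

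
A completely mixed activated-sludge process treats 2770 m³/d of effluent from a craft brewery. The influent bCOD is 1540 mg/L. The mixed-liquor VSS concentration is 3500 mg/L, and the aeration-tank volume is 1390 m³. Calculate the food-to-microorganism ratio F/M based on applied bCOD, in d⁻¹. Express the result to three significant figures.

F/M ≈ 0.877 d⁻¹

F/M = applied load / biomass = Q·S₀/(V·X) = 2770 × 1540 / (1390 × 3500) = 0.8768 d⁻¹.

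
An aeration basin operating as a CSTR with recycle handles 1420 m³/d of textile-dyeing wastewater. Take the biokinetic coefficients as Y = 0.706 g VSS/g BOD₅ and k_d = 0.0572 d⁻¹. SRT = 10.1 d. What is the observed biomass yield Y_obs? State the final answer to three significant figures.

Y_obs ≈ 0.447 g VSS/g BOD₅

Y_obs = Y / (1 + k_d θ_c) = 0.706 / (1 + 0.0572 × 10.1) = 0.706 / 1.578 = 0.4475.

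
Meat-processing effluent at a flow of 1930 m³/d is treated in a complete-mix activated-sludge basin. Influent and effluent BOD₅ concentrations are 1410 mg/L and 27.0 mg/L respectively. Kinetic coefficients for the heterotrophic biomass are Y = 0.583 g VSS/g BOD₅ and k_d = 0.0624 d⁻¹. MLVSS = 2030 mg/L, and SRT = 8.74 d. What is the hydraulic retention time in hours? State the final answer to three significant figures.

Steady-state biomass mass balance: V·X·(1 + k_d·θ_c) = Y·Q·(S₀ − S)·θ_c, so V = 0.583 × 1930 × (1410 − 27.0) × 8.74 / [2030 × (1 + 0.0624 × 8.74)] = 1.36×10^7 / 3137 = 4335 m³.
τ = V/Q = 4335/1930 = 2.246 d, or 53.91 h.

τ ≈ 53.9 h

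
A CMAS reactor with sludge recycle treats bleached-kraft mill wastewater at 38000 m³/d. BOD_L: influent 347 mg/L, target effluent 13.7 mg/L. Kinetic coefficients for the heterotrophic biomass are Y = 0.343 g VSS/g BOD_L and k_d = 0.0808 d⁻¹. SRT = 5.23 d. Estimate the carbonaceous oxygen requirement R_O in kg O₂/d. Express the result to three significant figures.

Correct the yield for decay: Y_obs = Y/(1 + k_d θ_c) = 0.343 / (1 + 0.0808 × 5.23) = 0.343 / 1.423 = 0.2411.
Substrate removed = Q·(S₀ − S) = 38000 m³/d × (347 − 13.7) g/m³ = 1.27×10^7 g/d = 12665 kg/d.
Biomass synthesised: P_X = Y_obs × 12665 = 3054 kg VSS/d.
R_O = Q·ΔS − 1.42 P_X = 12665 − 4336 = 8329 kg O₂/d.

R_O ≈ 8330 kg O₂/d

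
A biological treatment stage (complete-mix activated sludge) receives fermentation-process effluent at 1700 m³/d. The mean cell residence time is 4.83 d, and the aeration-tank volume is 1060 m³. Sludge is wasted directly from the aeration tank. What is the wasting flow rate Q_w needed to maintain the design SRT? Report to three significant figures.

For wasting at MLVSS concentration, Q_w = V/θ_c = 1060/4.83 = 219.5 m³/d.

Q_w ≈ 219 m³/d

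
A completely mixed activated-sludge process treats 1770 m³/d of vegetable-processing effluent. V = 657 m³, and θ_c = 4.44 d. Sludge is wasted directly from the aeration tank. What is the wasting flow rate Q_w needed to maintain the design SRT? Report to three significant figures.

Wasting from the aeration tank: Q_w = V / θ_c = 657.0 / 4.44 = 148.0 m³/d.

Q_w ≈ 148 m³/d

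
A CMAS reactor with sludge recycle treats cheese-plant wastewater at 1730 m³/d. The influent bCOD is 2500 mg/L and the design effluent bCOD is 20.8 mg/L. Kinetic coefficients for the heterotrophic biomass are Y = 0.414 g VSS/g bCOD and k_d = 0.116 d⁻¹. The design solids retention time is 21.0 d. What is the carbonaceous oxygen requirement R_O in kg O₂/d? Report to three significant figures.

R_O ≈ 3560 kg O₂/d

Y_obs = Y / (1 + k_d θ_c) = 0.414 / (1 + 0.116 × 21.0) = 0.414 / 3.436 = 0.1205.
Q·(S₀ − S) = 1730 × (2500 − 20.8) × 10⁻³ = 4289 kg/d removed.
Net sludge production P_X = 0.1205 × 4289 = 516.8 kg VSS/d.
R_O = Q·(S₀ − S) − 1.42·P_X = 4289 − 1.42 × 516.8 = 3555 kg O₂/d.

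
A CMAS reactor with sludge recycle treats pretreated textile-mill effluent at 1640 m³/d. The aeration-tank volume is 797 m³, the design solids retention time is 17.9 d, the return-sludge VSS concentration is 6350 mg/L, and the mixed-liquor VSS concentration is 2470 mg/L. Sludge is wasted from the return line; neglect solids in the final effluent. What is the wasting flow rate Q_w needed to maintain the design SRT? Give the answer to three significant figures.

Wasting from the return line (neglecting effluent solids): Q_w = V·X / (θ_c·X_r) = 797.0 × 2470 / (17.9 × 6350) = 17.32 m³/d.

Q_w ≈ 17.3 m³/d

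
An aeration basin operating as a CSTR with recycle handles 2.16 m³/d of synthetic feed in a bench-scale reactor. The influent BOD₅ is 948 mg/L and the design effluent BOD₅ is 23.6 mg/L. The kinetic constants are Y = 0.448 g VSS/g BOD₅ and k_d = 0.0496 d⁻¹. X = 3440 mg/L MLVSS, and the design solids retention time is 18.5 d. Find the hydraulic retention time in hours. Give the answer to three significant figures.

τ ≈ 27.9 h

Steady-state biomass mass balance: V·X·(1 + k_d·θ_c) = Y·Q·(S₀ − S)·θ_c, so V = 0.448 × 2.16 × (948 − 23.6) × 18.5 / [3440 × (1 + 0.0496 × 18.5)] = 1.65×10^4 / 6597 = 2.509 m³.
HRT = V/Q = 2.509 m³ / 2.16 m³·d⁻¹ = 1.161 d × 24 = 27.87 h.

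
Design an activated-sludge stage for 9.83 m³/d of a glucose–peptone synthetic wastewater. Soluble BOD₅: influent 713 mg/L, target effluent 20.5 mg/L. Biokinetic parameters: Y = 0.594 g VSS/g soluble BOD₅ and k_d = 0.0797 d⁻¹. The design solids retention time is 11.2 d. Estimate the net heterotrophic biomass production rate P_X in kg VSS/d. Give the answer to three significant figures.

P_X ≈ 2.14 kg VSS/d

Y_obs = Y / (1 + k_d θ_c) = 0.594 / (1 + 0.0797 × 11.2) = 0.594 / 1.893 = 0.3138.
Substrate removed = Q·(S₀ − S) = 9.83 m³/d × (713 − 20.5) g/m³ = 6.81×10^3 g/d = 6.807 kg/d.
So the net sludge growth is P_X = 0.3138 × 6.807 = 2.136 kg VSS/d.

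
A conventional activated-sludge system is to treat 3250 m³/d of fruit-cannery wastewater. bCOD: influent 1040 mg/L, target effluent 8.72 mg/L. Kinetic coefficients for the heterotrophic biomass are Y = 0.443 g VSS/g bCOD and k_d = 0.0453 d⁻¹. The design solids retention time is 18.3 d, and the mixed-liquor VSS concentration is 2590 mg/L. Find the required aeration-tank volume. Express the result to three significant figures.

V ≈ 5740 m³

Rearranging the biomass balance for a CMAS with decay, V = Y·Q·ΔS·θ_c / [X·(1+k_d θ_c)] = 0.443 × 3250 × (1040 − 8.72) × 18.3 / [2590 × (1 + 0.0453 × 18.3)] = 2.72×10^7 / 4737 = 5736 m³.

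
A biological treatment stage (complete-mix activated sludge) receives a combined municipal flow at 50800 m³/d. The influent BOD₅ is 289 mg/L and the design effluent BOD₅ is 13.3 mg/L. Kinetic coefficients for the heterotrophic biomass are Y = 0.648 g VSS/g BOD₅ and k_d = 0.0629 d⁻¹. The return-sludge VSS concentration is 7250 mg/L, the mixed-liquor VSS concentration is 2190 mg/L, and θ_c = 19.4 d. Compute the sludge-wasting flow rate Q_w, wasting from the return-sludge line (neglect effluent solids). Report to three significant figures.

Q_w ≈ 564 m³/d

From the SRT design equation V = Y Q (S₀−S) θ_c / [X (1 + k_d θ_c)] = 0.648 × 50800 × (289 − 13.3) × 19.4 / [2190 × (1 + 0.0629 × 19.4)] = 1.76×10^8 / 4862 = 36210 m³.
θ_c = V·X/(Q_w·X_r) when wasting from the recycle, so Q_w = V·X/(θ_c·X_r) = 36210 × 2190 / (19.4 × 7250) = 563.8 m³/d.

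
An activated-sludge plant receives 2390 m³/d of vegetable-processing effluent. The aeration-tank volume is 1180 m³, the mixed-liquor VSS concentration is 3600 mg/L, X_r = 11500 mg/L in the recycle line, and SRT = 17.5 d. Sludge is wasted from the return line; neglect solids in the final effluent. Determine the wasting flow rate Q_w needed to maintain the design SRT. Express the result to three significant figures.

Q_w ≈ 21.1 m³/d

Wasting from the return line (neglecting effluent solids): Q_w = V·X / (θ_c·X_r) = 1180 × 3600 / (17.5 × 11500) = 21.11 m³/d.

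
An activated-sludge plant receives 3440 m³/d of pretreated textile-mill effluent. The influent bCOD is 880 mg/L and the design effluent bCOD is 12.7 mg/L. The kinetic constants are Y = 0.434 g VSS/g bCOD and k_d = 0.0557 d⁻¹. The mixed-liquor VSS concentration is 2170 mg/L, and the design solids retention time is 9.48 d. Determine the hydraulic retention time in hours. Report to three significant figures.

Steady-state biomass mass balance: V·X·(1 + k_d·θ_c) = Y·Q·(S₀ − S)·θ_c, so V = 0.434 × 3440 × (880 − 12.7) × 9.48 / [2170 × (1 + 0.0557 × 9.48)] = 1.23×10^7 / 3316 = 3702 m³.
Hydraulic retention time τ = V/Q = 3702 / 3440 = 1.076 d = 25.83 h.

τ ≈ 25.8 h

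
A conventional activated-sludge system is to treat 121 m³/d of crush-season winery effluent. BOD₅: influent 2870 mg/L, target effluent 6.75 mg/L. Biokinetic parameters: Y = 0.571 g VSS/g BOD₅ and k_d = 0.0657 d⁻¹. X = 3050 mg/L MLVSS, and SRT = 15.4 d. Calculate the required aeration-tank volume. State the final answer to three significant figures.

V ≈ 497 m³

Steady-state biomass mass balance: V·X·(1 + k_d·θ_c) = Y·Q·(S₀ − S)·θ_c, so V = 0.571 × 121 × (2870 − 6.75) × 15.4 / [3050 × (1 + 0.0657 × 15.4)] = 3.05×10^6 / 6136 = 496.5 m³.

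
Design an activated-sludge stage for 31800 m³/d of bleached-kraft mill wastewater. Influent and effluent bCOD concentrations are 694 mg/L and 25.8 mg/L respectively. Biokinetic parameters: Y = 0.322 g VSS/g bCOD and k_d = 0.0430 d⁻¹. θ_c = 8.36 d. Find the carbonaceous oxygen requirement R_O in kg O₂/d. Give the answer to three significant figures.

R_O ≈ 14100 kg O₂/d

Observed yield with endogenous decay: Y_obs = Y / (1 + k_d·θ_c) = 0.322 / (1 + 0.0430 × 8.36) = 0.322 / 1.359 = 0.2369 g VSS/g bCOD.
ΔS = 694 − 25.8 = 668.2 mg/L, so the substrate removal rate is 31800 × 668.2/1000 = 21249 kg bCOD/d.
Net sludge production P_X = 0.2369 × 21249 = 5033 kg VSS/d.
Carbonaceous O₂ demand = substrate oxidised − cell-mass equivalent = 21249 − 1.42 × 5033 = 14102 kg O₂/d.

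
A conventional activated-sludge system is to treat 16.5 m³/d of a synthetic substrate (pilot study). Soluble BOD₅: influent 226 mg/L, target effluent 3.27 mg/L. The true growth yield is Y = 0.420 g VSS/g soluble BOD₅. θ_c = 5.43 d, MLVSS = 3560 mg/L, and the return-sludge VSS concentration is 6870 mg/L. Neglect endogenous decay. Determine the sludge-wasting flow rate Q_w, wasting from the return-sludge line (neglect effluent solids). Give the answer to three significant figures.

V·X = Y·Q·ΔS·θ_c gives V = 0.420 × 16.5 × (226 − 3.27) × 5.43 / 3560 = 2.354 m³.
Q_w = (V·X)/(θ_c X_r) = 2.354 × 3560 / (5.43 × 6870) = 0.2247 m³/d.

Q_w ≈ 0.225 m³/d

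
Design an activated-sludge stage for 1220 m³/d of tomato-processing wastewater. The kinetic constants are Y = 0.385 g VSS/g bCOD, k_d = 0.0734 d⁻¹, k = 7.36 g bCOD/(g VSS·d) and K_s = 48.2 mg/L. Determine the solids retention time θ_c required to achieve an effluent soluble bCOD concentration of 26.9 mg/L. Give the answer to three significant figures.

θ_c ≈ 1.06 d

Specific growth rate at S = 26.9 mg/L: μ = YkS/(K_s+S) = 0.385·7.36·26.9/(48.2+26.9) = 1.015 d⁻¹.
Then 1/θ_c = μ − k_d = 1.015 − 0.0734 = 0.9416 d⁻¹, giving θ_c = 1.062 d.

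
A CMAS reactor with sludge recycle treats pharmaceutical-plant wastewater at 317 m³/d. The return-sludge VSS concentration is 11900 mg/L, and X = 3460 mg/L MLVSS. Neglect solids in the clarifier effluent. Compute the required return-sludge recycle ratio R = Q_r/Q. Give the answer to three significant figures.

R = Q_r/Q = X/(X_r − X) = 3460 / (11900 − 3460) = 0.4100.

R ≈ 0.410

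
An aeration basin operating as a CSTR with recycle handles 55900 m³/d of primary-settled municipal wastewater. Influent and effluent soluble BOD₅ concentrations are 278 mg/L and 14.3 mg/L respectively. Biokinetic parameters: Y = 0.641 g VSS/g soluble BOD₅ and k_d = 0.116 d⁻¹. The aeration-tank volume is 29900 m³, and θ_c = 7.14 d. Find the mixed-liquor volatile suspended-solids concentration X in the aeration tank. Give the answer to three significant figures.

X ≈ 1230 mg/L

Solving the biomass balance for X: X = Y Q (S₀−S) θ_c / [V (1+k_d θ_c)] = 0.641 × 55900 × (278 − 14.3) × 7.14 / [29900 × (1 + 0.116 × 7.14)] = 1234 mg/L.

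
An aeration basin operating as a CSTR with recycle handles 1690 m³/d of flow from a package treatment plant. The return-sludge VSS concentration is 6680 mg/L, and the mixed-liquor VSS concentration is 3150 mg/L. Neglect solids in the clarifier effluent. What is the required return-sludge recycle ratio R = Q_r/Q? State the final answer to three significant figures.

Mass balance around the secondary clarifier (neglecting effluent solids): R = X / (X_r − X) = 3150 / (6680 − 3150) = 0.8924.

R ≈ 0.892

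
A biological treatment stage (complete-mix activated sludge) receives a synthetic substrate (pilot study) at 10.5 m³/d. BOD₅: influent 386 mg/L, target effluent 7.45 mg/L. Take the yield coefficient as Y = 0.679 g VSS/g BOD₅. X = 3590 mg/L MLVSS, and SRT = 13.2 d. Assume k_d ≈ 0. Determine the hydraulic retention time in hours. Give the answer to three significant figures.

With k_d = 0 the design equation reduces to V = Y Q (S₀−S) θ_c / X = 0.679 × 10.5 × (386 − 7.45) × 13.2 / 3590 = 9.923 m³.
HRT = V/Q = 9.923 m³ / 10.5 m³·d⁻¹ = 0.9451 d × 24 = 22.68 h.

τ ≈ 22.7 h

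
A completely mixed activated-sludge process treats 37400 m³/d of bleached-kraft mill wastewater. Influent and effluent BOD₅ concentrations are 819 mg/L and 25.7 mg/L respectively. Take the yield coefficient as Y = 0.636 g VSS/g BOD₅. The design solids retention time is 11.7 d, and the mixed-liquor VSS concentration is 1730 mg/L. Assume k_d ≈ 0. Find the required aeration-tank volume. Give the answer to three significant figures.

V ≈ 128000 m³

With k_d = 0 the design equation reduces to V = Y Q (S₀−S) θ_c / X = 0.636 × 37400 × (819 − 25.7) × 11.7 / 1730 = 127616 m³.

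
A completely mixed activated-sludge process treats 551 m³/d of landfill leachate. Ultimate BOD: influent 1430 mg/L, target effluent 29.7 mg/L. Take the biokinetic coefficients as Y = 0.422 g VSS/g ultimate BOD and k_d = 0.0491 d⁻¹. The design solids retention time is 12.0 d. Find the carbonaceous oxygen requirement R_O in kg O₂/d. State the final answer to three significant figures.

R_O ≈ 481 kg O₂/d

Correct the yield for decay: Y_obs = Y/(1 + k_d θ_c) = 0.422 / (1 + 0.0491 × 12.0) = 0.422 / 1.589 = 0.2655.
Mass of ultimate BOD removed per day: Q(S₀ − S) = 551 × 1400 g/m³ = 771.6 kg/d.
Net sludge production P_X = 0.2655 × 771.6 = 204.9 kg VSS/d.
R_O = Q·ΔS − 1.42 P_X = 771.6 − 290.9 = 480.6 kg O₂/d.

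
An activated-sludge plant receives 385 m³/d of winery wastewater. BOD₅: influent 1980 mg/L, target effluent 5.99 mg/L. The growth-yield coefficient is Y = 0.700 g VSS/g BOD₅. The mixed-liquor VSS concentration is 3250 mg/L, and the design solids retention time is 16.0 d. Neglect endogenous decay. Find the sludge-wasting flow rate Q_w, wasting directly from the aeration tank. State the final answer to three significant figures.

Q_w ≈ 164 m³/d

With k_d = 0 the design equation reduces to V = Y Q (S₀−S) θ_c / X = 0.700 × 385 × (1980 − 5.99) × 16.0 / 3250 = 2619 m³.
Wasting from the aeration tank: Q_w = V / θ_c = 2619 / 16.0 = 163.7 m³/d.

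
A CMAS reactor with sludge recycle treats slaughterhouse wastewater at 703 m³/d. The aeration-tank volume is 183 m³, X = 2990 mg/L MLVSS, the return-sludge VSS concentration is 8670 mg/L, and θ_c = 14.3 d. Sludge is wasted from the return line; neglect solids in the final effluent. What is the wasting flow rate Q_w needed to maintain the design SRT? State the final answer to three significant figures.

Q_w = (V·X)/(θ_c X_r) = 183.0 × 2990 / (14.3 × 8670) = 4.413 m³/d.

Q_w ≈ 4.41 m³/d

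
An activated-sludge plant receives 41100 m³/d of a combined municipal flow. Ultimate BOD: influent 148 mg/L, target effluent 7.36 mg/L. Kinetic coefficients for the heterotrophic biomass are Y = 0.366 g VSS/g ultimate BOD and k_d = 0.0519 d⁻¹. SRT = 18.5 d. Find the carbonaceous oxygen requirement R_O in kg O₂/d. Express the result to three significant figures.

Y_obs = Y / (1 + k_d θ_c) = 0.366 / (1 + 0.0519 × 18.5) = 0.366 / 1.960 = 0.1867.
Substrate removed = Q·(S₀ − S) = 41100 m³/d × (148 − 7.36) g/m³ = 5.78×10^6 g/d = 5780 kg/d.
P_X = Y_obs·Q·(S₀ − S) = 0.1867 × 5780 = 1079 kg VSS/d.
R_O = Q·(S₀ − S) − 1.42·P_X = 5780 − 1.42 × 1079 = 4248 kg O₂/d.

R_O ≈ 4250 kg O₂/d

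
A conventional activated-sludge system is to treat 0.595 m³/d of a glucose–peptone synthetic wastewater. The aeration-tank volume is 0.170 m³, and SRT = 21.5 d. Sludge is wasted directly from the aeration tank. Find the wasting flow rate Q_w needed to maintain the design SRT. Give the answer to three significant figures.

Wasting from the aeration tank: Q_w = V / θ_c = 0.1700 / 21.5 = 0.007907 m³/d.

Q_w ≈ 0.00791 m³/d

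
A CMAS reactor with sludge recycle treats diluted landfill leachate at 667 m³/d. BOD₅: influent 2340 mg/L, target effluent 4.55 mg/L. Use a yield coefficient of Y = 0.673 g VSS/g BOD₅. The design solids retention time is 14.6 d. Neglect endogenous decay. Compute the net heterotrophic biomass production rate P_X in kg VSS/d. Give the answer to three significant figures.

Since k_d ≈ 0, Y_obs = Y = 0.673 g VSS/g BOD₅.
ΔS = 2340 − 4.55 = 2335 mg/L, so the substrate removal rate is 667 × 2335/1000 = 1558 kg BOD₅/d.
P_X = Y_obs · Q(S₀ − S) = 0.6730 × 1558 = 1048 kg VSS/d.

P_X ≈ 1050 kg VSS/d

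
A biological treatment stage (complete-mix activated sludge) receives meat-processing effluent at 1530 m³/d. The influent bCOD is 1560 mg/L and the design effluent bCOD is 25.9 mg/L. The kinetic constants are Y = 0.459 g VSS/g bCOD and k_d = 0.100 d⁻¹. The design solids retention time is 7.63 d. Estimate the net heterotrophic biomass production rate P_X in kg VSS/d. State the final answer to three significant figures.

P_X ≈ 611 kg VSS/d

Y_obs = Y / (1 + k_d θ_c) = 0.459 / (1 + 0.100 × 7.63) = 0.459 / 1.763 = 0.2604.
Substrate removed = Q·(S₀ − S) = 1530 m³/d × (1560 − 25.9) g/m³ = 2.35×10^6 g/d = 2347 kg/d.
Biomass produced: P_X = Y_obs·Q·ΔS = 0.2604 × 2347 ≈ 611.1 kg VSS/d.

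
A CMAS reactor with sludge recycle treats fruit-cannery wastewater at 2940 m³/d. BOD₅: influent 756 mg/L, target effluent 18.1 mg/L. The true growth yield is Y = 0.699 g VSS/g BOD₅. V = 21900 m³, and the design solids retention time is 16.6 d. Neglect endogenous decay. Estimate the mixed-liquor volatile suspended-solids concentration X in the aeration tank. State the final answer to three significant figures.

X ≈ 1150 mg/L

Without decay, X = Y Q (S₀−S) θ_c / V = 0.699 × 2940 × (756 − 18.1) × 16.6 / 21900 = 1149 mg/L.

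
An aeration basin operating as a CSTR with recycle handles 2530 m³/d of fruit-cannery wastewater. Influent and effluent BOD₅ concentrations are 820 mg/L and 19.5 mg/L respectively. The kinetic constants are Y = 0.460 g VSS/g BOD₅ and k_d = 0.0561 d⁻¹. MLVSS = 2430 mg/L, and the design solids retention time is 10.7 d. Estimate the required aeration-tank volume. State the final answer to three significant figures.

V ≈ 2560 m³

Steady-state biomass mass balance: V·X·(1 + k_d·θ_c) = Y·Q·(S₀ − S)·θ_c, so V = 0.460 × 2530 × (820 − 19.5) × 10.7 / [2430 × (1 + 0.0561 × 10.7)] = 9.97×10^6 / 3889 = 2563 m³.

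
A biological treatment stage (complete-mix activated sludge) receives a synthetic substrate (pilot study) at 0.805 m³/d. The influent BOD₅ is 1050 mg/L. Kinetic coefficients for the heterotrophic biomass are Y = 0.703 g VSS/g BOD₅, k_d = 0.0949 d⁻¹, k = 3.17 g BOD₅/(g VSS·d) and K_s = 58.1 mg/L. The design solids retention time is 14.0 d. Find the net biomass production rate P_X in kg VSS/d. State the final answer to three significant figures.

From the Monod/SRT balance for a CMAS, S = K_s·(1+k_d θ_c)/[θ_c·(Y k − k_d) − 1] = 58.1 × (1 + 0.0949 × 14.0) / [14.0 × (0.703 × 3.17 − 0.0949) − 1] = 135.3 / 28.87 = 4.686 mg/L.
Observed yield with endogenous decay: Y_obs = Y / (1 + k_d·θ_c) = 0.703 / (1 + 0.0949 × 14.0) = 0.703 / 2.329 = 0.3019 g VSS/g BOD₅.
Substrate removed = Q·(S₀ − S) = 0.805 m³/d × (1050 − 4.69) g/m³ = 8.41×10^2 g/d = 0.8415 kg/d.
Biomass produced: P_X = Y_obs·Q·ΔS = 0.3019 × 0.8415 ≈ 0.2540 kg VSS/d.

P_X ≈ 0.254 kg VSS/d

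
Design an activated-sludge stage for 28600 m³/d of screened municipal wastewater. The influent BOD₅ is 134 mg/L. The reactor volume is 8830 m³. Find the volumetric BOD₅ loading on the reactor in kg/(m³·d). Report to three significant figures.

Volumetric loading L_v = Q·S₀ / V = 28600 × 134 g/m³ / 8830 m³ = 434.0 g/(m³·d) = 0.4340 kg BOD₅/(m³·d).

L_v ≈ 0.434 kg BOD₅/(m³·d)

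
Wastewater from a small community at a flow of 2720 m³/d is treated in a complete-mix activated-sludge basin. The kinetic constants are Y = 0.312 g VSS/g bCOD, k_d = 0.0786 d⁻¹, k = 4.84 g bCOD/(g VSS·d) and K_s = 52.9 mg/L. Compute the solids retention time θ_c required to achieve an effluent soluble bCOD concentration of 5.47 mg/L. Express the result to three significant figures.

Specific growth rate at S = 5.47 mg/L: μ = YkS/(K_s+S) = 0.312·4.84·5.47/(52.9+5.47) = 0.1415 d⁻¹.
Then 1/θ_c = μ − k_d = 0.1415 − 0.0786 = 0.06291 d⁻¹, giving θ_c = 15.89 d.

θ_c ≈ 15.9 d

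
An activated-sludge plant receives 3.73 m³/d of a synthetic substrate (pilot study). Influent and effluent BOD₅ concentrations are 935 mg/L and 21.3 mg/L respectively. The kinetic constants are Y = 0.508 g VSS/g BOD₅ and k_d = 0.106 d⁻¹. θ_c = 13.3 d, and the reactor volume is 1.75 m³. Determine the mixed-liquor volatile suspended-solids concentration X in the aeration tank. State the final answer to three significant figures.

X ≈ 5460 mg/L

From V·X·(1 + k_d·θ_c) = Y·Q·(S₀ − S)·θ_c: X = 0.508 × 3.73 × (935 − 21.3) × 13.3 / [1.75 × (1 + 0.106 × 13.3)] = 5460 mg/L.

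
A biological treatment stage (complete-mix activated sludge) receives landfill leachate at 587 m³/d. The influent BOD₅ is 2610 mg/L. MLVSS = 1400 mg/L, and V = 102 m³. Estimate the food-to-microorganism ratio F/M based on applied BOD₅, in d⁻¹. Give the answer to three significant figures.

F/M ≈ 10.7 d⁻¹

Food-to-microorganism ratio F/M = Q S₀ / (V X) = 587 × 2610 / (102.0 × 1400) = 10.73 d⁻¹.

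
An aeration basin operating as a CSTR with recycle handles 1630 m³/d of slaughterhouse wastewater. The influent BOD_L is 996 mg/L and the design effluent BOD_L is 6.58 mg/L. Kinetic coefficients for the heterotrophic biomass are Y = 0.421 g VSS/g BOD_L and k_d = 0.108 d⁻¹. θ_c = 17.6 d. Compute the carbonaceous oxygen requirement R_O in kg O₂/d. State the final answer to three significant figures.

Y_obs = Y / (1 + k_d θ_c) = 0.421 / (1 + 0.108 × 17.6) = 0.421 / 2.901 = 0.1451.
ΔS = 996 − 6.58 = 989.4 mg/L, so the substrate removal rate is 1630 × 989.4/1000 = 1613 kg BOD_L/d.
P_X = Y_obs·Q·(S₀ − S) = 0.1451 × 1613 = 234.1 kg VSS/d.
R_O = Q·(S₀ − S) − 1.42·P_X = 1613 − 1.42 × 234.1 = 1280 kg O₂/d.

R_O ≈ 1280 kg O₂/d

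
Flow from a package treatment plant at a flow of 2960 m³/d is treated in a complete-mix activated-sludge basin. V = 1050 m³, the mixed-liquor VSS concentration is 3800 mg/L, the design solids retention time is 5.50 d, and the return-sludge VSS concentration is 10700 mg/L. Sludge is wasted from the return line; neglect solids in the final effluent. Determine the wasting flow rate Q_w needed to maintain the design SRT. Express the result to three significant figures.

Q_w = (V·X)/(θ_c X_r) = 1050 × 3800 / (5.50 × 10700) = 67.80 m³/d.

Q_w ≈ 67.8 m³/d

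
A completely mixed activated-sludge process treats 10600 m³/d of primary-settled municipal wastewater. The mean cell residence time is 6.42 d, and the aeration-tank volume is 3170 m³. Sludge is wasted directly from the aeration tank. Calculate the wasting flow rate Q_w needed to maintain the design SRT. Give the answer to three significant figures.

Q_w ≈ 494 m³/d

For wasting at MLVSS concentration, Q_w = V/θ_c = 3170/6.42 = 493.8 m³/d.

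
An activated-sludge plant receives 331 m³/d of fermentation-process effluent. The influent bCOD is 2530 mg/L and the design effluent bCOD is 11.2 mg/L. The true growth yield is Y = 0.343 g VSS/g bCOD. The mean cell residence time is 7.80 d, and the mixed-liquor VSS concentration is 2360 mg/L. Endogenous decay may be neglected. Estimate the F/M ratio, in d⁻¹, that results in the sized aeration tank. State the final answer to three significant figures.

F/M ≈ 0.375 d⁻¹

Biomass mass balance (decay neglected): V·X = Y·Q·(S₀ − S)·θ_c, so V = 0.343 × 331 × (2530 − 11.2) × 7.80 / 2360 = 945.1 m³.
Food-to-microorganism ratio F/M = Q S₀ / (V X) = 331 × 2530 / (945.1 × 2360) = 0.3754 d⁻¹.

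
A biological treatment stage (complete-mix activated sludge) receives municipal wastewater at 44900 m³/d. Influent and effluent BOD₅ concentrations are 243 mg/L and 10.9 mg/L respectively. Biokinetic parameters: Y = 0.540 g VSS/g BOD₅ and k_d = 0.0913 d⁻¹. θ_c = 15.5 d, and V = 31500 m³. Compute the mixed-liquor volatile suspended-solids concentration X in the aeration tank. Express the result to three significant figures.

From V·X·(1 + k_d·θ_c) = Y·Q·(S₀ − S)·θ_c: X = 0.540 × 44900 × (243 − 10.9) × 15.5 / [31500 × (1 + 0.0913 × 15.5)] = 1147 mg/L.

X ≈ 1150 mg/L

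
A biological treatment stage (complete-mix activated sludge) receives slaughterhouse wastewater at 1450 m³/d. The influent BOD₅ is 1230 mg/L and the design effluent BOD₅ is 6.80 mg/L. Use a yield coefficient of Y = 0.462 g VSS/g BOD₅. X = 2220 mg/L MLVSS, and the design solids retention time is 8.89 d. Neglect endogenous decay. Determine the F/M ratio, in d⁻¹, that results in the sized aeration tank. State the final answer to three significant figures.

V·X = Y·Q·ΔS·θ_c gives V = 0.462 × 1450 × (1230 − 6.80) × 8.89 / 2220 = 3281 m³.
F/M = Q·S₀ / (V·X) = 1450 × 1230 / (3281 × 2220) = 0.2448 g BOD₅·(g VSS·d)⁻¹.

F/M ≈ 0.245 d⁻¹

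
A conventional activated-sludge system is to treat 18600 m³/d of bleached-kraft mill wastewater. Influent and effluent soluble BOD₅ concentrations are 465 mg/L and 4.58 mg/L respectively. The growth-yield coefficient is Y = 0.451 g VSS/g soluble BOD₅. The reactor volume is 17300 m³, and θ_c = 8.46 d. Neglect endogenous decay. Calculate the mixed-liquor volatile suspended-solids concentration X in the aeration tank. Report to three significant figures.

X ≈ 1890 mg/L

Without decay, X = Y Q (S₀−S) θ_c / V = 0.451 × 18600 × (465 − 4.58) × 8.46 / 17300 = 1889 mg/L.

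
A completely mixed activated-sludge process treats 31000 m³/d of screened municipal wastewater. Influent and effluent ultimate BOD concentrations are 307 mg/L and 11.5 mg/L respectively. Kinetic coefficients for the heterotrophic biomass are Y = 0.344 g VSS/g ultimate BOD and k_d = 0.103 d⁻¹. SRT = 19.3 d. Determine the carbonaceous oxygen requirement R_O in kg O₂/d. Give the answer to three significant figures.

R_O ≈ 7660 kg O₂/d

Y_obs = Y / (1 + k_d θ_c) = 0.344 / (1 + 0.103 × 19.3) = 0.344 / 2.988 = 0.1151.
Substrate removed = Q·(S₀ − S) = 31000 m³/d × (307 − 11.5) g/m³ = 9.16×10^6 g/d = 9160 kg/d.
Net sludge production P_X = 0.1151 × 9160 = 1055 kg VSS/d.
R_O = Q·(S₀ − S) − 1.42·P_X = 9160 − 1.42 × 1055 = 7663 kg O₂/d.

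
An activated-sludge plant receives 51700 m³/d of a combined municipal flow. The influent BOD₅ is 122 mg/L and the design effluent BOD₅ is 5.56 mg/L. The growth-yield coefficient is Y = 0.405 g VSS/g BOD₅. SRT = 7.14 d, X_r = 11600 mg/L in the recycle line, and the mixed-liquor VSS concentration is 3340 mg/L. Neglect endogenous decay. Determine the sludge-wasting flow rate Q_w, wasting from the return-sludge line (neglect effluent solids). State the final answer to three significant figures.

With k_d = 0 the design equation reduces to V = Y Q (S₀−S) θ_c / X = 0.405 × 51700 × (122 − 5.56) × 7.14 / 3340 = 5212 m³.
Q_w = (V·X)/(θ_c X_r) = 5212 × 3340 / (7.14 × 11600) = 210.2 m³/d.

Q_w ≈ 210 m³/d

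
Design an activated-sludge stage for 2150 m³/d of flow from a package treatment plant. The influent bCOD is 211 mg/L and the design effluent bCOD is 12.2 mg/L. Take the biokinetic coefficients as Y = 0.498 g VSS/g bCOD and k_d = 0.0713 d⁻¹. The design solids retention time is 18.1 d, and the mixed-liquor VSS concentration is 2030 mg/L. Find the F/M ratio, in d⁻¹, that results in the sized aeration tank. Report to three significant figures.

F/M ≈ 0.270 d⁻¹

Rearranging the biomass balance for a CMAS with decay, V = Y·Q·ΔS·θ_c / [X·(1+k_d θ_c)] = 0.498 × 2150 × (211 − 12.2) × 18.1 / [2030 × (1 + 0.0713 × 18.1)] = 3.85×10^6 / 4650 = 828.6 m³.
F/M = Q·S₀ / (V·X) = 2150 × 211 / (828.6 × 2030) = 0.2697 g bCOD·(g VSS·d)⁻¹.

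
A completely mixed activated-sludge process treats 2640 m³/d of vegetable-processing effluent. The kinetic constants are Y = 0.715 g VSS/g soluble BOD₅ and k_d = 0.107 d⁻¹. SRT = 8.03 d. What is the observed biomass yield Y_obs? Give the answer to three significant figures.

Correct the yield for decay: Y_obs = Y/(1 + k_d θ_c) = 0.715 / (1 + 0.107 × 8.03) = 0.715 / 1.859 = 0.3846.

Y_obs ≈ 0.385 g VSS/g soluble BOD₅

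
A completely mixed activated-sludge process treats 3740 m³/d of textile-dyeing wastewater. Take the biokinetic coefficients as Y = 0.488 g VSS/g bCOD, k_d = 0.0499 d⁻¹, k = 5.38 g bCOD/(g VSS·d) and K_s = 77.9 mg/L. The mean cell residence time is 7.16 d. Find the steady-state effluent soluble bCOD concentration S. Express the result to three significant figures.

S ≈ 6.06 mg/L

For a completely mixed reactor with recycle the Lawrence–McCarty relation gives S = K_s·(1 + k_d·θ_c) / [θ_c·(Y·k − k_d) − 1] = 77.9 × (1 + 0.0499 × 7.16) / [7.16 × (0.488 × 5.38 − 0.0499) − 1] = 105.7 / 17.44 = 6.062 mg/L.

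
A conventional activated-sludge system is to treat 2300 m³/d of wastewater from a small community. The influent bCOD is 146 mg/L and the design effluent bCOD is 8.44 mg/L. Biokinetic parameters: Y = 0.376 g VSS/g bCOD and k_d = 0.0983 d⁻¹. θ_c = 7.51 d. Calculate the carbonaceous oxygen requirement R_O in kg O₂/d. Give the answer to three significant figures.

R_O ≈ 219 kg O₂/d

Y_obs = Y / (1 + k_d θ_c) = 0.376 / (1 + 0.0983 × 7.51) = 0.376 / 1.738 = 0.2163.
ΔS = 146 − 8.44 = 137.6 mg/L, so the substrate removal rate is 2300 × 137.6/1000 = 316.4 kg bCOD/d.
Net sludge production P_X = 0.2163 × 316.4 = 68.44 kg VSS/d.
R_O = Q·ΔS − 1.42 P_X = 316.4 − 97.18 = 219.2 kg O₂/d.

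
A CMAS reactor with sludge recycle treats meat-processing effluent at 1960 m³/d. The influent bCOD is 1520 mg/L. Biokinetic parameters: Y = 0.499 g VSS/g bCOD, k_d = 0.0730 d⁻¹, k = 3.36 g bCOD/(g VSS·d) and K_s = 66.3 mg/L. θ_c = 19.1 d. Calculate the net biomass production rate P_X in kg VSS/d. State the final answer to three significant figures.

P_X ≈ 619 kg VSS/d

From the Monod/SRT balance for a CMAS, S = K_s·(1+k_d θ_c)/[θ_c·(Y k − k_d) − 1] = 66.3 × (1 + 0.0730 × 19.1) / [19.1 × (0.499 × 3.36 − 0.0730) − 1] = 158.7 / 29.63 = 5.358 mg/L.
Correct the yield for decay: Y_obs = Y/(1 + k_d θ_c) = 0.499 / (1 + 0.0730 × 19.1) = 0.499 / 2.394 = 0.2084.
Substrate removed = Q·(S₀ − S) = 1960 m³/d × (1520 − 5.36) g/m³ = 2.97×10^6 g/d = 2969 kg/d.
Net biomass production P_X = Y_obs × Q·(S₀ − S) = 0.2084 × 2969 = 618.7 kg VSS/d.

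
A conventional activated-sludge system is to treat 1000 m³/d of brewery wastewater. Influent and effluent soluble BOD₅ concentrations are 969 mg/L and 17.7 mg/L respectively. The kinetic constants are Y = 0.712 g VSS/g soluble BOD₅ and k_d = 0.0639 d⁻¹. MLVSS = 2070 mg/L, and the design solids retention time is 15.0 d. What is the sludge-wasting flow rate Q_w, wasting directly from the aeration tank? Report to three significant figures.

Q_w ≈ 167 m³/d

From the SRT design equation V = Y Q (S₀−S) θ_c / [X (1 + k_d θ_c)] = 0.712 × 1000 × (969 − 17.7) × 15.0 / [2070 × (1 + 0.0639 × 15.0)] = 1.02×10^7 / 4054 = 2506 m³.
With mixed-liquor wasting, θ_c = V/Q_w, so Q_w = V/θ_c = 2506/15.0 = 167.1 m³/d.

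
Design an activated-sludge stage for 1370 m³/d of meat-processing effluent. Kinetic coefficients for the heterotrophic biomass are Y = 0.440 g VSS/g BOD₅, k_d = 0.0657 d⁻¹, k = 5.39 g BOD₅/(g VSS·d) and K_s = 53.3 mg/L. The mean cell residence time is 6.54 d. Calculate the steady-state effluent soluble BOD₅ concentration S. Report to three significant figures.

For a completely mixed reactor with recycle the Lawrence–McCarty relation gives S = K_s·(1 + k_d·θ_c) / [θ_c·(Y·k − k_d) − 1] = 53.3 × (1 + 0.0657 × 6.54) / [6.54 × (0.440 × 5.39 − 0.0657) − 1] = 76.20 / 14.08 = 5.412 mg/L.

S ≈ 5.41 mg/L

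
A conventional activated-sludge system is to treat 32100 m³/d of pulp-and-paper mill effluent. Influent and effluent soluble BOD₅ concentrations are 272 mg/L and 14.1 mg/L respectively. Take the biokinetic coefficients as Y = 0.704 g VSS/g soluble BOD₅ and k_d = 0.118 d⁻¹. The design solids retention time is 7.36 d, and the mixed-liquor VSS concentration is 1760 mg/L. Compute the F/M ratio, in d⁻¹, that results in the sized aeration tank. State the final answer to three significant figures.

F/M ≈ 0.380 d⁻¹

Rearranging the biomass balance for a CMAS with decay, V = Y·Q·ΔS·θ_c / [X·(1+k_d θ_c)] = 0.704 × 32100 × (272 − 14.1) × 7.36 / [1760 × (1 + 0.118 × 7.36)] = 4.29×10^7 / 3289 = 13044 m³.
F/M = Q·S₀ / (V·X) = 32100 × 272 / (13044 × 1760) = 0.3803 g soluble BOD₅·(g VSS·d)⁻¹.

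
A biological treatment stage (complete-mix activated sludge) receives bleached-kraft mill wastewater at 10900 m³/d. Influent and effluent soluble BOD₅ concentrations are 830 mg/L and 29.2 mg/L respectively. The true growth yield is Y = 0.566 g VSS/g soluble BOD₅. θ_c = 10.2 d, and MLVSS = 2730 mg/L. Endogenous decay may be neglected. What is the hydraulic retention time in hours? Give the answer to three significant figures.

τ ≈ 40.6 h

V·X = Y·Q·ΔS·θ_c gives V = 0.566 × 10900 × (830 − 29.2) × 10.2 / 2730 = 18459 m³.
HRT = V/Q = 18459 m³ / 10900 m³·d⁻¹ = 1.693 d × 24 = 40.64 h.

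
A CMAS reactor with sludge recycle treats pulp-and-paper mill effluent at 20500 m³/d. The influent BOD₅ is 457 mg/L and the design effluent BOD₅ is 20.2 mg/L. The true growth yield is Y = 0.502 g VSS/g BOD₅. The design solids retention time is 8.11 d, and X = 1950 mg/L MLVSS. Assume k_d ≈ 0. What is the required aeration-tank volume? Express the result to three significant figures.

With k_d = 0 the design equation reduces to V = Y Q (S₀−S) θ_c / X = 0.502 × 20500 × (457 − 20.2) × 8.11 / 1950 = 18695 m³.

V ≈ 18700 m³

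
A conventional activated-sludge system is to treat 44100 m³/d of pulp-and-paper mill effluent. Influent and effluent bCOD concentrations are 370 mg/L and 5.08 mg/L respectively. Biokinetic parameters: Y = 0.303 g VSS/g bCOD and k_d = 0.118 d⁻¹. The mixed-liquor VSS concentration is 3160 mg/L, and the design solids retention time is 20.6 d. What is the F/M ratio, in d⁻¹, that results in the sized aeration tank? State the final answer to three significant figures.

Steady-state biomass mass balance: V·X·(1 + k_d·θ_c) = Y·Q·(S₀ − S)·θ_c, so V = 0.303 × 44100 × (370 − 5.08) × 20.6 / [3160 × (1 + 0.118 × 20.6)] = 1×10^8 / 10841 = 9265 m³.
F/M = Q·S₀ / (V·X) = 44100 × 370 / (9265 × 3160) = 0.5573 g bCOD·(g VSS·d)⁻¹.

F/M ≈ 0.557 d⁻¹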